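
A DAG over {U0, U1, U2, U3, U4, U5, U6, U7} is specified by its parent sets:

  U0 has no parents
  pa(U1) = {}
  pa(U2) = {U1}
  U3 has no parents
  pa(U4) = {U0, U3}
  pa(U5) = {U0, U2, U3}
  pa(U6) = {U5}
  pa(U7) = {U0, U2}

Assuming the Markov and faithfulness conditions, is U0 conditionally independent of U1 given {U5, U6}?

No

3 paths connect U0 and U1; each must be blocked for d-separation to hold:
  1. U0 → U5 ← U2 ← U1 — U5:collider[open]; U2:chain[open] ⇒ active
  2. U0 → U4 ← U3 → U5 ← U2 ← U1 — U4:collider[blocks]; U3:fork[open]; U5:collider[open]; U2:chain[open] ⇒ blocked
  3. U0 → U7 ← U2 ← U1 — U7:collider[blocks]; U2:chain[open] ⇒ blocked
Because an active path exists, U0 and U1 are not d-separated.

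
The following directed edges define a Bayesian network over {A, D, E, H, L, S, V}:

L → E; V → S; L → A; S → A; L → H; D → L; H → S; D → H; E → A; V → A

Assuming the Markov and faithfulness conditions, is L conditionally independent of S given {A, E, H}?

There are 6 undirected paths between L and S; checking each against the conditioning set {A, E, H}:
Path 1: L → H → S
  H is a chain here and H is conditioned on, so the path is blocked at H.
Path 2: L → E → A ← S
  E is a chain here and E is conditioned on, so the path is blocked at E.
Path 3: L → E → A ← V → S
  E is a chain here and E is conditioned on, so the path is blocked at E.
Path 4: L ← D → H → S
  H is a chain here and H is conditioned on, so the path is blocked at H.
Path 5: L → A ← S
  A is a collider and A is conditioned on, which opens it — no node blocks this path, so it is active.
Path 6: L → A ← V → S
  A is a collider and A is conditioned on, which opens it; V is a fork and V is not conditioned on — no node blocks this path, so it is active.
Since the path L → A ← S is active, L and S are not d-separated given {A, E, H}.

No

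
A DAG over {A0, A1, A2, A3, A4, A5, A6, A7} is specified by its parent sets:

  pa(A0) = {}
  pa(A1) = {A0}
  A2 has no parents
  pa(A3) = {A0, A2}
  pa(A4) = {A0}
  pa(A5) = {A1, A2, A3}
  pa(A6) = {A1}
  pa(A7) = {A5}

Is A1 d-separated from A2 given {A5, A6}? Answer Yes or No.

No

Enumerating the 4 paths from A1 to A2 and testing each for blocking by {A5, A6}:
Path 1: A1 ← A0 → A3 ← A2
  A0 is a fork and A0 is not conditioned on; A3 is a collider and its descendant A5 is conditioned on, which opens it — no node blocks this path, so it is active.
Path 2: A1 ← A0 → A3 → A5 ← A2
  A0 is a fork and A0 is not conditioned on; A3 is a chain and A3 is not conditioned on; A5 is a collider and A5 is conditioned on, which opens it — no node blocks this path, so it is active.
Path 3: A1 → A5 ← A2
  A5 is a collider and A5 is conditioned on, which opens it — no node blocks this path, so it is active.
Path 4: A1 → A5 ← A3 ← A2
  A5 is a collider and A5 is conditioned on, which opens it; A3 is a chain and A3 is not conditioned on — no node blocks this path, so it is active.
Since the path A1 ← A0 → A3 ← A2 is active, A1 and A2 are not d-separated given {A5, A6}.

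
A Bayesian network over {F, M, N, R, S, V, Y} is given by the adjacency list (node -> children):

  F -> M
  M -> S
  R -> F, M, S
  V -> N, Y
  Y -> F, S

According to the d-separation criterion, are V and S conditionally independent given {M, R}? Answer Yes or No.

Enumerating the 5 paths from V to S and testing each for blocking by {M, R}:
  1. V → Y → S — Y:chain[open] ⇒ active
  2. V → Y → F ← R → S — Y:chain[open]; F:collider[open]; R:fork[blocks] ⇒ blocked
  3. V → Y → F ← R → M → S — Y:chain[open]; F:collider[open]; R:fork[blocks]; M:chain[blocks] ⇒ blocked
  4. V → Y → F → M → S — Y:chain[open]; F:chain[open]; M:chain[blocks] ⇒ blocked
  5. V → Y → F → M ← R → S — Y:chain[open]; F:chain[open]; M:collider[open]; R:fork[blocks] ⇒ blocked
At least one path is unblocked, so d-separation fails.

No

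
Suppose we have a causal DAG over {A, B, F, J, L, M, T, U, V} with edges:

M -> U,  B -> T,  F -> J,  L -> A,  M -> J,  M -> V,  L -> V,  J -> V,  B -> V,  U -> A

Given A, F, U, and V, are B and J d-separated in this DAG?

No — B and J are not d-separated given {A, F, U, V}.

We examine all 3 paths between B and J:
Path 1: B → V ← J
  V is a collider and V is conditioned on, which opens it — no node blocks this path, so it is active.
Path 2: B → V ← L → A ← U ← M → J
  U is a chain here and U is conditioned on, so the path is blocked at U.
Path 3: B → V ← M → J
  V is a collider and V is conditioned on, which opens it; M is a fork and M is not conditioned on — no node blocks this path, so it is active.
Because an active path exists, B and J are not d-separated.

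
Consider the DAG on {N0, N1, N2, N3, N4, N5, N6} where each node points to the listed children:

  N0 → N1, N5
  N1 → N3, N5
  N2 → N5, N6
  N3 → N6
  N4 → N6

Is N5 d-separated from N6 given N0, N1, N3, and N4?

There are 3 undirected paths between N5 and N6; checking each against the conditioning set {N0, N1, N3, N4}:
Path 1: N5 ← N1 → N3 → N6
  N1 is a fork here and N1 is conditioned on, so the path is blocked at N1.
Path 2: N5 ← N2 → N6
  N2 is a fork and N2 is not conditioned on — no node blocks this path, so it is active.
Path 3: N5 ← N0 → N1 → N3 → N6
  N0 is a fork here and N0 is conditioned on, so the path is blocked at N0.
Since the path N5 ← N2 → N6 is active, N5 and N6 are not d-separated given {N0, N1, N3, N4}.

No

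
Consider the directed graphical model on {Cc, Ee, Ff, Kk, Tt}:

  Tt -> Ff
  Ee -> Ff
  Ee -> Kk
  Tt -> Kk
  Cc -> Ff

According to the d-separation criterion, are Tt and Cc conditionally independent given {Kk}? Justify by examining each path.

We examine all 2 paths between Tt and Cc:
  1. Tt → Ff ← Cc — Ff:collider[blocks] ⇒ blocked
  2. Tt → Kk ← Ee → Ff ← Cc — Kk:collider[open]; Ee:fork[open]; Ff:collider[blocks] ⇒ blocked
Since every path is blocked, d-separation holds.

Yes — Tt and Cc are d-separated given {Kk}.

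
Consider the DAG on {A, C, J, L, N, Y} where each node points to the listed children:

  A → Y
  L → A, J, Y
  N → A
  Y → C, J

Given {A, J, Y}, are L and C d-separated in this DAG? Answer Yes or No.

We examine all 3 paths between L and C:
  1. L → Y → C — Y:chain[blocks] ⇒ blocked
  2. L → A → Y → C — A:chain[blocks]; Y:chain[blocks] ⇒ blocked
  3. L → J ← Y → C — J:collider[open]; Y:fork[blocks] ⇒ blocked
Since every path is blocked, d-separation holds.

Yes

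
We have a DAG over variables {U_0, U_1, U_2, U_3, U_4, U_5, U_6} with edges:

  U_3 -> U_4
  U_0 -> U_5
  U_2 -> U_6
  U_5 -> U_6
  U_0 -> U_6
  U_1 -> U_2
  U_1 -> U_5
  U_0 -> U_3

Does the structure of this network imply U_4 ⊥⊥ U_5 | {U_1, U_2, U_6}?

No — U_4 and U_5 are not d-separated given {U_1, U_2, U_6}.

Enumerating the 3 paths from U_4 to U_5 and testing each for blocking by {U_1, U_2, U_6}:
  1. U_4 ← U_3 ← U_0 → U_6 ← U_5 — U_3:chain[open]; U_0:fork[open]; U_6:collider[open] ⇒ active
  2. U_4 ← U_3 ← U_0 → U_6 ← U_2 ← U_1 → U_5 — U_3:chain[open]; U_0:fork[open]; U_6:collider[open]; U_2:chain[blocks]; U_1:fork[blocks] ⇒ blocked
  3. U_4 ← U_3 ← U_0 → U_5 — U_3:chain[open]; U_0:fork[open] ⇒ active
Since the path U_4 ← U_3 ← U_0 → U_6 ← U_5 is active, U_4 and U_5 are not d-separated given {U_1, U_2, U_6}.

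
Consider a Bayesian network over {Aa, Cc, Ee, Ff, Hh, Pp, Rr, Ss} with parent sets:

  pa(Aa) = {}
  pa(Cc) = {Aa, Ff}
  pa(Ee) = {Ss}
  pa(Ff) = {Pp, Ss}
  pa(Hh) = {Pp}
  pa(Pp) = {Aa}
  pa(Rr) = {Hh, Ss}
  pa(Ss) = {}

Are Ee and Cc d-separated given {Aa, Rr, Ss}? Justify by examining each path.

4 paths connect Ee and Cc; each must be blocked for d-separation to hold:
  1. Ee ← Ss → Rr ← Hh ← Pp ← Aa → Cc — Ss:fork[blocks]; Rr:collider[open]; Hh:chain[open]; Pp:chain[open]; Aa:fork[blocks] ⇒ blocked
  2. Ee ← Ss → Rr ← Hh ← Pp → Ff → Cc — Ss:fork[blocks]; Rr:collider[open]; Hh:chain[open]; Pp:fork[open]; Ff:chain[open] ⇒ blocked
  3. Ee ← Ss → Ff → Cc — Ss:fork[blocks]; Ff:chain[open] ⇒ blocked
  4. Ee ← Ss → Ff ← Pp ← Aa → Cc — Ss:fork[blocks]; Ff:collider[blocks]; Pp:chain[open]; Aa:fork[blocks] ⇒ blocked
Every path is blocked, so Ee and Cc are d-separated given {Aa, Rr, Ss}.

Yes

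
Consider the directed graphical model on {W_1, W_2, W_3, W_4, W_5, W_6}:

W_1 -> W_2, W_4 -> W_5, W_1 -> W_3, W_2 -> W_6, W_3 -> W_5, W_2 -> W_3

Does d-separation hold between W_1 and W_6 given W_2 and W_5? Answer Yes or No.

Enumerating the 2 paths from W_1 to W_6 and testing each for blocking by {W_2, W_5}:
Path 1: W_1 → W_3 ← W_2 → W_6
  W_2 is a fork here and W_2 is conditioned on, so the path is blocked at W_2.
Path 2: W_1 → W_2 → W_6
  W_2 is a chain here and W_2 is conditioned on, so the path is blocked at W_2.
All paths are blocked; W_1 ⊥ W_6 | {W_2, W_5} holds.

Yes — W_1 and W_6 are d-separated given {W_2, W_5}.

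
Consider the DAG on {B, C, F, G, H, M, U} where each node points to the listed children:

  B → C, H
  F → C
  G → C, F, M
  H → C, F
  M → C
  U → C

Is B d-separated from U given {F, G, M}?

We examine all 5 paths between B and U:
Path 1: B → H → F → C ← U
  F is a chain here and F is conditioned on, so the path is blocked at F.
Path 2: B → H → F ← G → M → C ← U
  G is a fork here and G is conditioned on, so the path is blocked at G.
Path 3: B → H → F ← G → C ← U
  G is a fork here and G is conditioned on, so the path is blocked at G.
Path 4: B → H → C ← U
  C is a collider here and neither C nor any of its descendants is conditioned on, so the collider stays closed — the path is blocked at C.
Path 5: B → C ← U
  C is a collider here and neither C nor any of its descendants is conditioned on, so the collider stays closed — the path is blocked at C.
Every path is blocked, so B and U are d-separated given {F, G, M}.

Yes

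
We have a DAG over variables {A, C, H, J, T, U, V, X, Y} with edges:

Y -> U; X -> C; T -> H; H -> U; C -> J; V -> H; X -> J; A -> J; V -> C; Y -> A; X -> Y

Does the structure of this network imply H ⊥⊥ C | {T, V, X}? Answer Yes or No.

There are 5 undirected paths between H and C; checking each against the conditioning set {T, V, X}:
  1. H → U ← Y ← X → J ← C — U:collider[blocks]; Y:chain[open]; X:fork[blocks]; J:collider[blocks] ⇒ blocked
  2. H → U ← Y ← X → C — U:collider[blocks]; Y:chain[open]; X:fork[blocks] ⇒ blocked
  3. H → U ← Y → A → J ← X → C — U:collider[blocks]; Y:fork[open]; A:chain[open]; J:collider[blocks]; X:fork[blocks] ⇒ blocked
  4. H → U ← Y → A → J ← C — U:collider[blocks]; Y:fork[open]; A:chain[open]; J:collider[blocks] ⇒ blocked
  5. H ← V → C — V:fork[blocks] ⇒ blocked
Since every path is blocked, d-separation holds.

Yes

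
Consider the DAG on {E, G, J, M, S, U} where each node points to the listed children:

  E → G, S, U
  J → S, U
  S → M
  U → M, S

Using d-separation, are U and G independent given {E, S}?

Yes

4 paths connect U and G; each must be blocked for d-separation to hold:
Path 1: U ← E → G
  E is a fork here and E is conditioned on, so the path is blocked at E.
Path 2: U → M ← S ← E → G
  M is a collider here and neither M nor any of its descendants is conditioned on, so the collider stays closed — the path is blocked at M.
Path 3: U ← J → S ← E → G
  E is a fork here and E is conditioned on, so the path is blocked at E.
Path 4: U → S ← E → G
  E is a fork here and E is conditioned on, so the path is blocked at E.
Since every path is blocked, d-separation holds.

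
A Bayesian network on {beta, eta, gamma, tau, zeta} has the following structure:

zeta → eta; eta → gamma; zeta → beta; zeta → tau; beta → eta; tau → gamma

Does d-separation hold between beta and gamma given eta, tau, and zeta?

Yes — beta and gamma are d-separated given {eta, tau, zeta}.

We examine all 4 paths between beta and gamma:
  1. beta → eta → gamma — eta:chain[blocks] ⇒ blocked
  2. beta → eta ← zeta → tau → gamma — eta:collider[open]; zeta:fork[blocks]; tau:chain[blocks] ⇒ blocked
  3. beta ← zeta → eta → gamma — zeta:fork[blocks]; eta:chain[blocks] ⇒ blocked
  4. beta ← zeta → tau → gamma — zeta:fork[blocks]; tau:chain[blocks] ⇒ blocked
All paths are blocked; beta ⊥ gamma | {eta, tau, zeta} holds.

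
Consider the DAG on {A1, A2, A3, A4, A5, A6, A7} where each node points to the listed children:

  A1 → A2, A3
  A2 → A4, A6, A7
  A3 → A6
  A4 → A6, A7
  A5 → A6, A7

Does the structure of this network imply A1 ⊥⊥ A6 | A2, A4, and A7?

Enumerating the 6 paths from A1 to A6 and testing each for blocking by {A2, A4, A7}:
Path 1: A1 → A2 → A7 ← A5 → A6
  A2 is a chain here and A2 is conditioned on, so the path is blocked at A2.
Path 2: A1 → A2 → A7 ← A4 → A6
  A2 is a chain here and A2 is conditioned on, so the path is blocked at A2.
Path 3: A1 → A2 → A4 → A7 ← A5 → A6
  A2 is a chain here and A2 is conditioned on, so the path is blocked at A2.
Path 4: A1 → A2 → A4 → A6
  A2 is a chain here and A2 is conditioned on, so the path is blocked at A2.
Path 5: A1 → A2 → A6
  A2 is a chain here and A2 is conditioned on, so the path is blocked at A2.
Path 6: A1 → A3 → A6
  A3 is a chain and A3 is not conditioned on — no node blocks this path, so it is active.
At least one path is unblocked, so d-separation fails.

No — A1 and A6 are not d-separated given {A2, A4, A7}.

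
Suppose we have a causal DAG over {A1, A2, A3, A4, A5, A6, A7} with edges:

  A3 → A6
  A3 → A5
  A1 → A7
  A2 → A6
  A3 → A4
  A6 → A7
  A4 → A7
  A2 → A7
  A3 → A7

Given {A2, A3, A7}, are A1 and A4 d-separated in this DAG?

Enumerating the 4 paths from A1 to A4 and testing each for blocking by {A2, A3, A7}:
Path 1: A1 → A7 ← A3 → A4
  A3 is a fork here and A3 is conditioned on, so the path is blocked at A3.
Path 2: A1 → A7 ← A4
  A7 is a collider and A7 is conditioned on, which opens it — no node blocks this path, so it is active.
Path 3: A1 → A7 ← A6 ← A3 → A4
  A3 is a fork here and A3 is conditioned on, so the path is blocked at A3.
Path 4: A1 → A7 ← A2 → A6 ← A3 → A4
  A2 is a fork here and A2 is conditioned on, so the path is blocked at A2.
Because an active path exists, A1 and A4 are not d-separated.

No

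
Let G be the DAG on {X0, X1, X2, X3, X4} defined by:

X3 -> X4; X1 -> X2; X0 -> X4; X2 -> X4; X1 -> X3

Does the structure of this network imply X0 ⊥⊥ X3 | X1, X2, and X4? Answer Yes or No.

No — X0 and X3 are not d-separated given {X1, X2, X4}.

We examine all 2 paths between X0 and X3:
  1. X0 → X4 ← X2 ← X1 → X3 — X4:collider[open]; X2:chain[blocks]; X1:fork[blocks] ⇒ blocked
  2. X0 → X4 ← X3 — X4:collider[open] ⇒ active
Because an active path exists, X0 and X3 are not d-separated.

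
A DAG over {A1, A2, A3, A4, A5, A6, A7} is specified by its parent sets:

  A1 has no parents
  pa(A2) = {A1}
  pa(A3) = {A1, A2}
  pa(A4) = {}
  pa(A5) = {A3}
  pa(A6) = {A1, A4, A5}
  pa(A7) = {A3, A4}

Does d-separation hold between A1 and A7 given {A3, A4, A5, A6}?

6 paths connect A1 and A7; each must be blocked for d-separation to hold:
Path 1: A1 → A3 → A7
  A3 is a chain here and A3 is conditioned on, so the path is blocked at A3.
Path 2: A1 → A3 → A5 → A6 ← A4 → A7
  A3 is a chain here and A3 is conditioned on, so the path is blocked at A3.
Path 3: A1 → A6 ← A4 → A7
  A4 is a fork here and A4 is conditioned on, so the path is blocked at A4.
Path 4: A1 → A6 ← A5 ← A3 → A7
  A5 is a chain here and A5 is conditioned on, so the path is blocked at A5.
Path 5: A1 → A2 → A3 → A7
  A3 is a chain here and A3 is conditioned on, so the path is blocked at A3.
Path 6: A1 → A2 → A3 → A5 → A6 ← A4 → A7
  A3 is a chain here and A3 is conditioned on, so the path is blocked at A3.
Since every path is blocked, d-separation holds.

Yes — A1 and A7 are d-separated given {A3, A4, A5, A6}.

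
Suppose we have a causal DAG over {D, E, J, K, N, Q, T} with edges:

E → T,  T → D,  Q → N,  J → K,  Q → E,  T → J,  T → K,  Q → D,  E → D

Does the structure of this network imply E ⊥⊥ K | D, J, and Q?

There are 6 undirected paths between E and K; checking each against the conditioning set {D, J, Q}:
  1. E ← Q → D ← T → K — Q:fork[blocks]; D:collider[open]; T:fork[open] ⇒ blocked
  2. E ← Q → D ← T → J → K — Q:fork[blocks]; D:collider[open]; T:fork[open]; J:chain[blocks] ⇒ blocked
  3. E → T → K — T:chain[open] ⇒ active
  4. E → T → J → K — T:chain[open]; J:chain[blocks] ⇒ blocked
  5. E → D ← T → K — D:collider[open]; T:fork[open] ⇒ active
  6. E → D ← T → J → K — D:collider[open]; T:fork[open]; J:chain[blocks] ⇒ blocked
At least one path is unblocked, so d-separation fails.

No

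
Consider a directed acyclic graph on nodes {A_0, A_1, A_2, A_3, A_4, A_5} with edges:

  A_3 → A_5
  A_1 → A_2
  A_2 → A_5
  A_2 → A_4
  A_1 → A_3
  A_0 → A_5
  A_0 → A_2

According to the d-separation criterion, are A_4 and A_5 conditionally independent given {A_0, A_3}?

No

Enumerating the 3 paths from A_4 to A_5 and testing each for blocking by {A_0, A_3}:
Path 1: A_4 ← A_2 → A_5
  A_2 is a fork and A_2 is not conditioned on — no node blocks this path, so it is active.
Path 2: A_4 ← A_2 ← A_1 → A_3 → A_5
  A_3 is a chain here and A_3 is conditioned on, so the path is blocked at A_3.
Path 3: A_4 ← A_2 ← A_0 → A_5
  A_0 is a fork here and A_0 is conditioned on, so the path is blocked at A_0.
At least one path is unblocked, so d-separation fails.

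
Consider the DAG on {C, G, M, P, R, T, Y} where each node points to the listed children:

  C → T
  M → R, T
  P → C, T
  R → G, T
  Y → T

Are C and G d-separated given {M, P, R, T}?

Yes

There are 4 undirected paths between C and G; checking each against the conditioning set {M, P, R, T}:
Path 1: C ← P → T ← M → R → G
  P is a fork here and P is conditioned on, so the path is blocked at P.
Path 2: C ← P → T ← R → G
  P is a fork here and P is conditioned on, so the path is blocked at P.
Path 3: C → T ← M → R → G
  M is a fork here and M is conditioned on, so the path is blocked at M.
Path 4: C → T ← R → G
  R is a fork here and R is conditioned on, so the path is blocked at R.
All paths are blocked; C ⊥ G | {M, P, R, T} holds.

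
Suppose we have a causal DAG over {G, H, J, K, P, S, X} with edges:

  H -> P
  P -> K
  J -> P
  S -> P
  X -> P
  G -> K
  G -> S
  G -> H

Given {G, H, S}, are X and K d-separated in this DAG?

No

We examine all 3 paths between X and K:
Path 1: X → P ← S ← G → K
  P is a collider here and neither P nor any of its descendants is conditioned on, so the collider stays closed — the path is blocked at P.
Path 2: X → P ← H ← G → K
  P is a collider here and neither P nor any of its descendants is conditioned on, so the collider stays closed — the path is blocked at P.
Path 3: X → P → K
  P is a chain and P is not conditioned on — no node blocks this path, so it is active.
Because an active path exists, X and K are not d-separated.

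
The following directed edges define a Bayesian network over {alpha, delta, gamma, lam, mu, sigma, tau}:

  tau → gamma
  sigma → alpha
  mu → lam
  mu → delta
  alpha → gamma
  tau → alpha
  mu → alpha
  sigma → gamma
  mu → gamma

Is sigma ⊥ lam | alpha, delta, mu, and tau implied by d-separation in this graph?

6 paths connect sigma and lam; each must be blocked for d-separation to hold:
Path 1: sigma → gamma ← mu → lam
  gamma is a collider here and neither gamma nor any of its descendants is conditioned on, so the collider stays closed — the path is blocked at gamma.
Path 2: sigma → gamma ← alpha ← mu → lam
  gamma is a collider here and neither gamma nor any of its descendants is conditioned on, so the collider stays closed — the path is blocked at gamma.
Path 3: sigma → gamma ← tau → alpha ← mu → lam
  gamma is a collider here and neither gamma nor any of its descendants is conditioned on, so the collider stays closed — the path is blocked at gamma.
Path 4: sigma → alpha → gamma ← mu → lam
  alpha is a chain here and alpha is conditioned on, so the path is blocked at alpha.
Path 5: sigma → alpha ← mu → lam
  mu is a fork here and mu is conditioned on, so the path is blocked at mu.
Path 6: sigma → alpha ← tau → gamma ← mu → lam
  tau is a fork here and tau is conditioned on, so the path is blocked at tau.
Every path is blocked, so sigma and lam are d-separated given {alpha, delta, mu, tau}.

Yes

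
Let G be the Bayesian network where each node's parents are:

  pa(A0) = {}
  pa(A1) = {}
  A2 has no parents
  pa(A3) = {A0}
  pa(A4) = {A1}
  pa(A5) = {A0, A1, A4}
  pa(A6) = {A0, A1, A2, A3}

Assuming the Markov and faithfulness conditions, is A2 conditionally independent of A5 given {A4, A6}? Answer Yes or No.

No

There are 4 undirected paths between A2 and A5; checking each against the conditioning set {A4, A6}:
Path 1: A2 → A6 ← A3 ← A0 → A5
  A6 is a collider and A6 is conditioned on, which opens it; A3 is a chain and A3 is not conditioned on; A0 is a fork and A0 is not conditioned on — no node blocks this path, so it is active.
Path 2: A2 → A6 ← A1 → A5
  A6 is a collider and A6 is conditioned on, which opens it; A1 is a fork and A1 is not conditioned on — no node blocks this path, so it is active.
Path 3: A2 → A6 ← A1 → A4 → A5
  A4 is a chain here and A4 is conditioned on, so the path is blocked at A4.
Path 4: A2 → A6 ← A0 → A5
  A6 is a collider and A6 is conditioned on, which opens it; A0 is a fork and A0 is not conditioned on — no node blocks this path, so it is active.
At least one path is unblocked, so d-separation fails.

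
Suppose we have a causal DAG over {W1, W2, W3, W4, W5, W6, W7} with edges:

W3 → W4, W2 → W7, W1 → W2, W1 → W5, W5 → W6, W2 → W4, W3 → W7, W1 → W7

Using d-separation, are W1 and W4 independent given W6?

No

Enumerating the 4 paths from W1 to W4 and testing each for blocking by {W6}:
  1. W1 → W2 → W4 — W2:chain[open] ⇒ active
  2. W1 → W2 → W7 ← W3 → W4 — W2:chain[open]; W7:collider[blocks]; W3:fork[open] ⇒ blocked
  3. W1 → W7 ← W2 → W4 — W7:collider[blocks]; W2:fork[open] ⇒ blocked
  4. W1 → W7 ← W3 → W4 — W7:collider[blocks]; W3:fork[open] ⇒ blocked
Since the path W1 → W2 → W4 is active, W1 and W4 are not d-separated given {W6}.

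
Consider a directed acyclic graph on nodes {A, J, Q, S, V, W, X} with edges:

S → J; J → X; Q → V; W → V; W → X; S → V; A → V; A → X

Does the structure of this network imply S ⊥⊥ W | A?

There are 4 undirected paths between S and W; checking each against the conditioning set {A}:
Path 1: S → J → X ← A → V ← W
  X is a collider here and neither X nor any of its descendants is conditioned on, so the collider stays closed — the path is blocked at X.
Path 2: S → J → X ← W
  X is a collider here and neither X nor any of its descendants is conditioned on, so the collider stays closed — the path is blocked at X.
Path 3: S → V ← A → X ← W
  V is a collider here and neither V nor any of its descendants is conditioned on, so the collider stays closed — the path is blocked at V.
Path 4: S → V ← W
  V is a collider here and neither V nor any of its descendants is conditioned on, so the collider stays closed — the path is blocked at V.
Every path is blocked, so S and W are d-separated given {A}.

Yes — S and W are d-separated given {A}.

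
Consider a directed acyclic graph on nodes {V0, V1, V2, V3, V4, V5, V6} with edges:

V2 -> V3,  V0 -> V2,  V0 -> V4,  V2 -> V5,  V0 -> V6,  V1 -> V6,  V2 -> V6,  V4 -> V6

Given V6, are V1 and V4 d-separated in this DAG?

No

There are 3 undirected paths between V1 and V4; checking each against the conditioning set {V6}:
  1. V1 → V6 ← V2 ← V0 → V4 — V6:collider[open]; V2:chain[open]; V0:fork[open] ⇒ active
  2. V1 → V6 ← V0 → V4 — V6:collider[open]; V0:fork[open] ⇒ active
  3. V1 → V6 ← V4 — V6:collider[open] ⇒ active
Since the path V1 → V6 ← V2 ← V0 → V4 is active, V1 and V4 are not d-separated given {V6}.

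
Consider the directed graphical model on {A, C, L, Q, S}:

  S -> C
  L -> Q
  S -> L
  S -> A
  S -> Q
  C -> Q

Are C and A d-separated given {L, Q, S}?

Yes — C and A are d-separated given {L, Q, S}.

We examine all 3 paths between C and A:
Path 1: C ← S → A
  S is a fork here and S is conditioned on, so the path is blocked at S.
Path 2: C → Q ← L ← S → A
  L is a chain here and L is conditioned on, so the path is blocked at L.
Path 3: C → Q ← S → A
  S is a fork here and S is conditioned on, so the path is blocked at S.
Every path is blocked, so C and A are d-separated given {L, Q, S}.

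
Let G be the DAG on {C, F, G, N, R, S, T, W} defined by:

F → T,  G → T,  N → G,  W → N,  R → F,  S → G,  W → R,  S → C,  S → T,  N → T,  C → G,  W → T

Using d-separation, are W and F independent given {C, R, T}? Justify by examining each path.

We examine all 6 paths between W and F:
  1. W → R → F — R:chain[blocks] ⇒ blocked
  2. W → N → G ← C ← S → T ← F — N:chain[open]; G:collider[open]; C:chain[blocks]; S:fork[open]; T:collider[open] ⇒ blocked
  3. W → N → G → T ← F — N:chain[open]; G:chain[open]; T:collider[open] ⇒ active
  4. W → N → G ← S → T ← F — N:chain[open]; G:collider[open]; S:fork[open]; T:collider[open] ⇒ active
  5. W → N → T ← F — N:chain[open]; T:collider[open] ⇒ active
  6. W → T ← F — T:collider[open] ⇒ active
At least one path is unblocked, so d-separation fails.

No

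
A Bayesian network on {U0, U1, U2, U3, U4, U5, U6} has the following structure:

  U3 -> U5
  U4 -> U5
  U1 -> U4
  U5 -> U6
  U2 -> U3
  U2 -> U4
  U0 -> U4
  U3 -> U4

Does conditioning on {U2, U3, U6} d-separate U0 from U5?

No

There are 3 undirected paths between U0 and U5; checking each against the conditioning set {U2, U3, U6}:
  1. U0 → U4 ← U2 → U3 → U5 — U4:collider[open]; U2:fork[blocks]; U3:chain[blocks] ⇒ blocked
  2. U0 → U4 ← U3 → U5 — U4:collider[open]; U3:fork[blocks] ⇒ blocked
  3. U0 → U4 → U5 — U4:chain[open] ⇒ active
Since the path U0 → U4 → U5 is active, U0 and U5 are not d-separated given {U2, U3, U6}.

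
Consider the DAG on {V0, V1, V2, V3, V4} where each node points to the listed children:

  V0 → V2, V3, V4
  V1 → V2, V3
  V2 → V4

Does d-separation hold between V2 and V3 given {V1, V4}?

We examine all 3 paths between V2 and V3:
Path 1: V2 ← V0 → V3
  V0 is a fork and V0 is not conditioned on — no node blocks this path, so it is active.
Path 2: V2 → V4 ← V0 → V3
  V4 is a collider and V4 is conditioned on, which opens it; V0 is a fork and V0 is not conditioned on — no node blocks this path, so it is active.
Path 3: V2 ← V1 → V3
  V1 is a fork here and V1 is conditioned on, so the path is blocked at V1.
At least one path is unblocked, so d-separation fails.

No — V2 and V3 are not d-separated given {V1, V4}.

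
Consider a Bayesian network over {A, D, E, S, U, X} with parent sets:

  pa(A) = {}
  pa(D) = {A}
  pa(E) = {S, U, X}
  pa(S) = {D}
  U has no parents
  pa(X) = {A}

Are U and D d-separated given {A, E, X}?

No

2 paths connect U and D; each must be blocked for d-separation to hold:
  1. U → E ← X ← A → D — E:collider[open]; X:chain[blocks]; A:fork[blocks] ⇒ blocked
  2. U → E ← S ← D — E:collider[open]; S:chain[open] ⇒ active
Because an active path exists, U and D are not d-separated.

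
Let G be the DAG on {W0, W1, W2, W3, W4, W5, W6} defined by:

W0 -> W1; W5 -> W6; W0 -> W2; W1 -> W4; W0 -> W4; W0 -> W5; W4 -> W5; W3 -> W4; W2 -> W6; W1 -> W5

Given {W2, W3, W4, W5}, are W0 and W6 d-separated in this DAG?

Yes

Enumerating the 6 paths from W0 to W6 and testing each for blocking by {W2, W3, W4, W5}:
Path 1: W0 → W2 → W6
  W2 is a chain here and W2 is conditioned on, so the path is blocked at W2.
Path 2: W0 → W4 → W5 → W6
  W4 is a chain here and W4 is conditioned on, so the path is blocked at W4.
Path 3: W0 → W4 ← W1 → W5 → W6
  W5 is a chain here and W5 is conditioned on, so the path is blocked at W5.
Path 4: W0 → W5 → W6
  W5 is a chain here and W5 is conditioned on, so the path is blocked at W5.
Path 5: W0 → W1 → W4 → W5 → W6
  W4 is a chain here and W4 is conditioned on, so the path is blocked at W4.
Path 6: W0 → W1 → W5 → W6
  W5 is a chain here and W5 is conditioned on, so the path is blocked at W5.
Every path is blocked, so W0 and W6 are d-separated given {W2, W3, W4, W5}.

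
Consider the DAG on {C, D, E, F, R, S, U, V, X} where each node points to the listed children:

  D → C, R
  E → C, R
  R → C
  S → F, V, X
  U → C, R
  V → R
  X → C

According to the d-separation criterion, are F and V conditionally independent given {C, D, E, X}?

5 paths connect F and V; each must be blocked for d-separation to hold:
Path 1: F ← S → X → C ← U → R ← V
  X is a chain here and X is conditioned on, so the path is blocked at X.
Path 2: F ← S → X → C ← R ← V
  X is a chain here and X is conditioned on, so the path is blocked at X.
Path 3: F ← S → X → C ← E → R ← V
  X is a chain here and X is conditioned on, so the path is blocked at X.
Path 4: F ← S → X → C ← D → R ← V
  X is a chain here and X is conditioned on, so the path is blocked at X.
Path 5: F ← S → V
  S is a fork and S is not conditioned on — no node blocks this path, so it is active.
Since the path F ← S → V is active, F and V are not d-separated given {C, D, E, X}.

No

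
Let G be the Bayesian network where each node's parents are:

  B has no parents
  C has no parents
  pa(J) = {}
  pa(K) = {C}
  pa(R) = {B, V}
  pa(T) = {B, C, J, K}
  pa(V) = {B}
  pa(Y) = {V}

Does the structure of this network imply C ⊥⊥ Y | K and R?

Enumerating the 4 paths from C to Y and testing each for blocking by {K, R}:
  1. C → T ← B → V → Y — T:collider[blocks]; B:fork[open]; V:chain[open] ⇒ blocked
  2. C → T ← B → R ← V → Y — T:collider[blocks]; B:fork[open]; R:collider[open]; V:fork[open] ⇒ blocked
  3. C → K → T ← B → V → Y — K:chain[blocks]; T:collider[blocks]; B:fork[open]; V:chain[open] ⇒ blocked
  4. C → K → T ← B → R ← V → Y — K:chain[blocks]; T:collider[blocks]; B:fork[open]; R:collider[open]; V:fork[open] ⇒ blocked
All paths are blocked; C ⊥ Y | {K, R} holds.

Yes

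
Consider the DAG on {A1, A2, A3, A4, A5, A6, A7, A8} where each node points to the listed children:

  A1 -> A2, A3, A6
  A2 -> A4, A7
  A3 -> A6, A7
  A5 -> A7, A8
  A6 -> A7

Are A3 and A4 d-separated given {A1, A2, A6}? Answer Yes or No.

We examine all 6 paths between A3 and A4:
Path 1: A3 → A6 ← A1 → A2 → A4
  A1 is a fork here and A1 is conditioned on, so the path is blocked at A1.
Path 2: A3 → A6 → A7 ← A2 → A4
  A6 is a chain here and A6 is conditioned on, so the path is blocked at A6.
Path 3: A3 ← A1 → A6 → A7 ← A2 → A4
  A1 is a fork here and A1 is conditioned on, so the path is blocked at A1.
Path 4: A3 ← A1 → A2 → A4
  A1 is a fork here and A1 is conditioned on, so the path is blocked at A1.
Path 5: A3 → A7 ← A6 ← A1 → A2 → A4
  A7 is a collider here and neither A7 nor any of its descendants is conditioned on, so the collider stays closed — the path is blocked at A7.
Path 6: A3 → A7 ← A2 → A4
  A7 is a collider here and neither A7 nor any of its descendants is conditioned on, so the collider stays closed — the path is blocked at A7.
Since every path is blocked, d-separation holds.

Yes — A3 and A4 are d-separated given {A1, A2, A6}.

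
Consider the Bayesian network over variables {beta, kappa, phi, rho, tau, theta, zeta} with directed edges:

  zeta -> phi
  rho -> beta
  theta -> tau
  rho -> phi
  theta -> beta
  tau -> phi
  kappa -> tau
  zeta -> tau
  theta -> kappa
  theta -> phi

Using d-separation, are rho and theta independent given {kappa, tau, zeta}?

There are 6 undirected paths between rho and theta; checking each against the conditioning set {kappa, tau, zeta}:
  1. rho → beta ← theta — beta:collider[blocks] ⇒ blocked
  2. rho → phi ← tau ← kappa ← theta — phi:collider[blocks]; tau:chain[blocks]; kappa:chain[blocks] ⇒ blocked
  3. rho → phi ← tau ← theta — phi:collider[blocks]; tau:chain[blocks] ⇒ blocked
  4. rho → phi ← zeta → tau ← kappa ← theta — phi:collider[blocks]; zeta:fork[blocks]; tau:collider[open]; kappa:chain[blocks] ⇒ blocked
  5. rho → phi ← zeta → tau ← theta — phi:collider[blocks]; zeta:fork[blocks]; tau:collider[open] ⇒ blocked
  6. rho → phi ← theta — phi:collider[blocks] ⇒ blocked
Since every path is blocked, d-separation holds.

Yes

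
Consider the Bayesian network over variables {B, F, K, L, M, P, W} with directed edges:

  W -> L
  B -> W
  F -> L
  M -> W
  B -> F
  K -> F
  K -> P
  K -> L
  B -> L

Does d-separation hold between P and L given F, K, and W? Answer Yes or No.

Yes

Enumerating the 4 paths from P to L and testing each for blocking by {F, K, W}:
Path 1: P ← K → L
  K is a fork here and K is conditioned on, so the path is blocked at K.
Path 2: P ← K → F ← B → W → L
  K is a fork here and K is conditioned on, so the path is blocked at K.
Path 3: P ← K → F ← B → L
  K is a fork here and K is conditioned on, so the path is blocked at K.
Path 4: P ← K → F → L
  K is a fork here and K is conditioned on, so the path is blocked at K.
Every path is blocked, so P and L are d-separated given {F, K, W}.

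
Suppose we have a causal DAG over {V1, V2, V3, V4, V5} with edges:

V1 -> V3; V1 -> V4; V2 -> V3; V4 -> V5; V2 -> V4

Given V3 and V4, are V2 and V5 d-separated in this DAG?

Yes — V2 and V5 are d-separated given {V3, V4}.

2 paths connect V2 and V5; each must be blocked for d-separation to hold:
Path 1: V2 → V4 → V5
  V4 is a chain here and V4 is conditioned on, so the path is blocked at V4.
Path 2: V2 → V3 ← V1 → V4 → V5
  V4 is a chain here and V4 is conditioned on, so the path is blocked at V4.
Since every path is blocked, d-separation holds.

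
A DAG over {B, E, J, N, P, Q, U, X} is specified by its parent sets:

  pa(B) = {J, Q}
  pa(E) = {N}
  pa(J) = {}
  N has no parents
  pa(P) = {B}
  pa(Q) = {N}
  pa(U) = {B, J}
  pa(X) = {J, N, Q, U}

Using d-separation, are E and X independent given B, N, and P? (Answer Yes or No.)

6 paths connect E and X; each must be blocked for d-separation to hold:
Path 1: E ← N → Q → B ← J → U → X
  N is a fork here and N is conditioned on, so the path is blocked at N.
Path 2: E ← N → Q → B ← J → X
  N is a fork here and N is conditioned on, so the path is blocked at N.
Path 3: E ← N → Q → B → U ← J → X
  N is a fork here and N is conditioned on, so the path is blocked at N.
Path 4: E ← N → Q → B → U → X
  N is a fork here and N is conditioned on, so the path is blocked at N.
Path 5: E ← N → Q → X
  N is a fork here and N is conditioned on, so the path is blocked at N.
Path 6: E ← N → X
  N is a fork here and N is conditioned on, so the path is blocked at N.
Every path is blocked, so E and X are d-separated given {B, N, P}.

Yes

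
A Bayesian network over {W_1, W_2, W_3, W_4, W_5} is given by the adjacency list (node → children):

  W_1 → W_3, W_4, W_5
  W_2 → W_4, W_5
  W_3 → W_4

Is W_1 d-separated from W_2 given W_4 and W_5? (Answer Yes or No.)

No

We examine all 3 paths between W_1 and W_2:
Path 1: W_1 → W_4 ← W_2
  W_4 is a collider and W_4 is conditioned on, which opens it — no node blocks this path, so it is active.
Path 2: W_1 → W_3 → W_4 ← W_2
  W_3 is a chain and W_3 is not conditioned on; W_4 is a collider and W_4 is conditioned on, which opens it — no node blocks this path, so it is active.
Path 3: W_1 → W_5 ← W_2
  W_5 is a collider and W_5 is conditioned on, which opens it — no node blocks this path, so it is active.
Since the path W_1 → W_4 ← W_2 is active, W_1 and W_2 are not d-separated given {W_4, W_5}.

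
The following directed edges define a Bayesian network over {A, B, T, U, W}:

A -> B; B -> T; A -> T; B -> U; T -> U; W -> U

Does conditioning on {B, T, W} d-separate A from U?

We examine all 4 paths between A and U:
  1. A → B → U — B:chain[blocks] ⇒ blocked
  2. A → B → T → U — B:chain[blocks]; T:chain[blocks] ⇒ blocked
  3. A → T → U — T:chain[blocks] ⇒ blocked
  4. A → T ← B → U — T:collider[open]; B:fork[blocks] ⇒ blocked
All paths are blocked; A ⊥ U | {B, T, W} holds.

Yes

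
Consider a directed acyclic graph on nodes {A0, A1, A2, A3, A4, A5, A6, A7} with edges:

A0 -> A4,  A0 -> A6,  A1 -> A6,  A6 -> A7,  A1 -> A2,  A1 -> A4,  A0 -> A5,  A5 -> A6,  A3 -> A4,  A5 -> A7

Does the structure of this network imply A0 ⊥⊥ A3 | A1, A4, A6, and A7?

No

We examine all 4 paths between A0 and A3:
  1. A0 → A5 → A7 ← A6 ← A1 → A4 ← A3 — A5:chain[open]; A7:collider[open]; A6:chain[blocks]; A1:fork[blocks]; A4:collider[open] ⇒ blocked
  2. A0 → A5 → A6 ← A1 → A4 ← A3 — A5:chain[open]; A6:collider[open]; A1:fork[blocks]; A4:collider[open] ⇒ blocked
  3. A0 → A4 ← A3 — A4:collider[open] ⇒ active
  4. A0 → A6 ← A1 → A4 ← A3 — A6:collider[open]; A1:fork[blocks]; A4:collider[open] ⇒ blocked
Because an active path exists, A0 and A3 are not d-separated.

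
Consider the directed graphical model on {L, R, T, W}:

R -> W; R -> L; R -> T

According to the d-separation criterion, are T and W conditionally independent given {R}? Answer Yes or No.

Yes

Only one path connects T and W:
Path 1: T ← R → W
  R is a fork here and R is conditioned on, so the path is blocked at R.
All paths are blocked; T ⊥ W | {R} holds.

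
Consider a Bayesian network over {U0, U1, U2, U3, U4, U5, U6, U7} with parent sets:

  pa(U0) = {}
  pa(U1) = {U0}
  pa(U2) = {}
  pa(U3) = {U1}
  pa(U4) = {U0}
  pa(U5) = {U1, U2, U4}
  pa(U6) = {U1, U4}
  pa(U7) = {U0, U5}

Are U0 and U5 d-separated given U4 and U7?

5 paths connect U0 and U5; each must be blocked for d-separation to hold:
Path 1: U0 → U1 → U6 ← U4 → U5
  U6 is a collider here and neither U6 nor any of its descendants is conditioned on, so the collider stays closed — the path is blocked at U6.
Path 2: U0 → U1 → U5
  U1 is a chain and U1 is not conditioned on — no node blocks this path, so it is active.
Path 3: U0 → U7 ← U5
  U7 is a collider and U7 is conditioned on, which opens it — no node blocks this path, so it is active.
Path 4: U0 → U4 → U6 ← U1 → U5
  U4 is a chain here and U4 is conditioned on, so the path is blocked at U4.
Path 5: U0 → U4 → U5
  U4 is a chain here and U4 is conditioned on, so the path is blocked at U4.
Since the path U0 → U1 → U5 is active, U0 and U5 are not d-separated given {U4, U7}.

No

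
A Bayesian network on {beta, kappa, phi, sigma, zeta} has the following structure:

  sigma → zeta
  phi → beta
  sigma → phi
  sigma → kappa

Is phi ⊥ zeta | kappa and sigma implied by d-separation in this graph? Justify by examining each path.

Yes

The only undirected path from phi to zeta is:
Path 1: phi ← sigma → zeta
  sigma is a fork here and sigma is conditioned on, so the path is blocked at sigma.
All paths are blocked; phi ⊥ zeta | {kappa, sigma} holds.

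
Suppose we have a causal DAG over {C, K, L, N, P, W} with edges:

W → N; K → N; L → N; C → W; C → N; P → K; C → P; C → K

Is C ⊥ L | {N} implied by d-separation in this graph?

There are 4 undirected paths between C and L; checking each against the conditioning set {N}:
  1. C → W → N ← L — W:chain[open]; N:collider[open] ⇒ active
  2. C → K → N ← L — K:chain[open]; N:collider[open] ⇒ active
  3. C → N ← L — N:collider[open] ⇒ active
  4. C → P → K → N ← L — P:chain[open]; K:chain[open]; N:collider[open] ⇒ active
At least one path is unblocked, so d-separation fails.

No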